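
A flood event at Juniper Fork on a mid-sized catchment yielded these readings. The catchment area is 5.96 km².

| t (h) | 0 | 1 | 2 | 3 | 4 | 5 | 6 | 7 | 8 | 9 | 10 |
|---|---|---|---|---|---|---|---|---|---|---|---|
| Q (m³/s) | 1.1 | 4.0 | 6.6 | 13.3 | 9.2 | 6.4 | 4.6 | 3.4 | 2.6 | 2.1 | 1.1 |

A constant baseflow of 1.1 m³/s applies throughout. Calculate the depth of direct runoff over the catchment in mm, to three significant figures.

Direct runoff: 0.0, 2.9, 5.5, 12.2, 8.1, 5.3, 3.5, 2.3, 1.5, 1.0, 0.0 m³/s; ΣQ_DR = 42.30 m³/s.
V = ΣQ_DR · Δt = 42.30 × 3600 s = 1.523 × 10^5 m³.
Over A = 5.96 km², depth = V / A = 25.6 mm.

d ≈ 25.6 mm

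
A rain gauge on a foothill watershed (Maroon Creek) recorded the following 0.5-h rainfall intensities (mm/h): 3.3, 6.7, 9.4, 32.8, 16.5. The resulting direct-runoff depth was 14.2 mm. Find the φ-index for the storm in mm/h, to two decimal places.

φ ≈ 10.45 mm/h

Only the 2 blocks with intensity above φ contribute runoff: 32.8, 16.5 mm/h.
Σ(I−φ)·Δt = d  ⇒  (32.8+16.5 − 2φ)·0.5 = 14.2
φ = (49.30 − 14.2/0.5) / 2 = 10.45 mm/h.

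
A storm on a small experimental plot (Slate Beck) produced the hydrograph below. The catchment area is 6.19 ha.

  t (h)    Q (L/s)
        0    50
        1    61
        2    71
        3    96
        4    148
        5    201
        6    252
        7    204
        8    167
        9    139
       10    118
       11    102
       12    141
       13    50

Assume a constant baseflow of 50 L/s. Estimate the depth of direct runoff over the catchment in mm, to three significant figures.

d ≈ 64.0 mm

Direct runoff: 0.0, 11.0, 21.0, 46.0, 98.0, 151.0, 202.0, 154.0, 117.0, 89.0, 68.0, 52.0, 91.0, 0.0 L/s; ΣQ_DR = 1100 L/s.
V = ΣQ_DR · Δt = 1100 × 3600 s = 3.960 × 10^6 L.
Over A = 6.19 ha, depth = V / A = 64.0 mm.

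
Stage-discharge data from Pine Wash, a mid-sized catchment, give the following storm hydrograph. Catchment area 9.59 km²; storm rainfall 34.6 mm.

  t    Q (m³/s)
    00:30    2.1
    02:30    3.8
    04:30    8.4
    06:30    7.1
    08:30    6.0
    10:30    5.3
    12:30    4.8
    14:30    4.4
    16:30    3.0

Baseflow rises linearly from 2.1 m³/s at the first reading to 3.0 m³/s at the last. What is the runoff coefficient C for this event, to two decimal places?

ΣQ_DR = 21.95 m³/s; V = ΣQ_DR·Δt = 1.580 × 10^5 m³.
Runoff depth d = V / A = 16.48 mm.
C = d / P = 16.48 / 34.6 = 0.48.

C ≈ 0.48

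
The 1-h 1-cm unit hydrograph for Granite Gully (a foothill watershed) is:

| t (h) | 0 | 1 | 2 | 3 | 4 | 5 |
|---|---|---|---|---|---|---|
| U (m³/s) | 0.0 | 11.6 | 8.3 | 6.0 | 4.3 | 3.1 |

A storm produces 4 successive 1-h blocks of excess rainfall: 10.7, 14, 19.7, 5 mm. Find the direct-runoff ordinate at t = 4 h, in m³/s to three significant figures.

By discrete convolution, Q_j = Σ (P_i / 10 mm) · U_{j−i}.
At t = 4 h (j=4): Q = (10.7/10)·4.3 + (14/10)·6.0 + (19.7/10)·8.3 + (5/10)·11.6 = 35.2 m³/s.

Q ≈ 35.2 m³/s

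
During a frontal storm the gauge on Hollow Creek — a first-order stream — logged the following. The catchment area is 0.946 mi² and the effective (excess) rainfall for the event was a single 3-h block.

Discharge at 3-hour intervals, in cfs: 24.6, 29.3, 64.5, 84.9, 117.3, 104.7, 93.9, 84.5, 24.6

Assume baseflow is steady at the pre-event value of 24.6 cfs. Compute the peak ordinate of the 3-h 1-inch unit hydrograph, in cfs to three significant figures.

Direct runoff: 0.0, 4.7, 39.9, 60.3, 92.7, 80.1, 69.3, 59.9, 0.0 cfs; ΣQ_DR = 406.9 cfs, peak = 92.7 cfs.
Runoff depth d = ΣQ_DR·Δt / A = 406.9 × 10800 / (0.946 mi²) = 2.000 in.
The 1-inch UH is the DRH scaled by (1 in)/d, so U_p = 92.7 × 1/2.000 = 46.4 cfs.

U_p ≈ 46.4 cfs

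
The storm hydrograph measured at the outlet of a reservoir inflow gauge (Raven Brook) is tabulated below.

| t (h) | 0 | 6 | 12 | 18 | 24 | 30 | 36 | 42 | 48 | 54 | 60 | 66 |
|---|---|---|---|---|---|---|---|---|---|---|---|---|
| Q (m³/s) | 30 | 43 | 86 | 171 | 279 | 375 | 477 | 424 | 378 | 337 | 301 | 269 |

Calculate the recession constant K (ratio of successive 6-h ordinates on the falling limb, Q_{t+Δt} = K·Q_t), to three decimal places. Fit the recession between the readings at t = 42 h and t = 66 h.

K ≈ 0.892

Using the recession-limb readings at t = 42 h and t = 66 h: Q falls from 424 to 269 m³/s over 4 intervals.
K = (Q₂/Q₁)^(1/4) = (269/424)^(1/4) = 0.892.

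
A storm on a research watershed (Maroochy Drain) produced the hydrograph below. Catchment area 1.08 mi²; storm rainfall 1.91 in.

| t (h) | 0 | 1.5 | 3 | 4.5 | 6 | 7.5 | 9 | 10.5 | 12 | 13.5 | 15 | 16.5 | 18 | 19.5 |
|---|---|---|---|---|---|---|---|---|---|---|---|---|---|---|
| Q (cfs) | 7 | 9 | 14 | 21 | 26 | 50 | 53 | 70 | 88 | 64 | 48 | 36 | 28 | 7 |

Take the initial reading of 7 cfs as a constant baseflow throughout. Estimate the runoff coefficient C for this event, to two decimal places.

ΣQ_DR = 423.0 cfs; V = ΣQ_DR·Δt = 2.284 × 10^6 ft³.
Runoff depth d = V / A = 0.9104 in.
C = d / P = 0.9104 / 1.91 = 0.48.

C ≈ 0.48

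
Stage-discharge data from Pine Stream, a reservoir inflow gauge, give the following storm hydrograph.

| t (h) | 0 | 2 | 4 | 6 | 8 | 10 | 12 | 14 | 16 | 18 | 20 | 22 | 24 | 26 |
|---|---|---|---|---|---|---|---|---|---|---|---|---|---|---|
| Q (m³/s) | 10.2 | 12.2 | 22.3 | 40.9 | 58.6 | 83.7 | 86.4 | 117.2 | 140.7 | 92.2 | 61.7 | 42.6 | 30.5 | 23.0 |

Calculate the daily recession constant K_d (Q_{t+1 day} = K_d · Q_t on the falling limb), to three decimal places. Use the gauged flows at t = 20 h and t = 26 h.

Between t = 20 h and t = 26 h the flow falls from 61.7 to 23.0 m³/s over 3×2 h = 6 h.
Per-interval ratio K = (23.0/61.7)^(1/3) = 0.7197; K_d = K^(24/2) = 0.019.

K_d ≈ 0.019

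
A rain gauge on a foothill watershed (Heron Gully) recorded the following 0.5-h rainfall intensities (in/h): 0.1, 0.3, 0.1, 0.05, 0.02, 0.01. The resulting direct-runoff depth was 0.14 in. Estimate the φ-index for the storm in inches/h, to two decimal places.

Only the 3 blocks with intensity above φ contribute runoff: 0.1, 0.3, 0.1 in/h.
Σ(I−φ)·Δt = d  ⇒  (0.1+0.3+0.1 − 3φ)·0.5 = 0.14
φ = (0.5000 − 0.14/0.5) / 3 = 0.07 in/h.

φ ≈ 0.07 in/h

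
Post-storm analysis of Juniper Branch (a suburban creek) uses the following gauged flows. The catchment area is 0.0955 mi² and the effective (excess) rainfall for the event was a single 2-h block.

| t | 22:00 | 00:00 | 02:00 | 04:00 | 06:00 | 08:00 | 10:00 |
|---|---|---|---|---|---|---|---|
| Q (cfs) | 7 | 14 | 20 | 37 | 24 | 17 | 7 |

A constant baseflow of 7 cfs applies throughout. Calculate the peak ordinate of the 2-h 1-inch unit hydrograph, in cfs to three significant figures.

U_p ≈ 12.0 cfs

Direct runoff: 0.0, 7.0, 13.0, 30.0, 17.0, 10.0, 0.0 cfs; ΣQ_DR = 77.00 cfs, peak = 30.0 cfs.
Runoff depth d = ΣQ_DR·Δt / A = 77.00 × 7200 / (0.0955 mi²) = 2.499 in.
The 1-inch UH is the DRH scaled by (1 in)/d, so U_p = 30.0 × 1/2.499 = 12.0 cfs.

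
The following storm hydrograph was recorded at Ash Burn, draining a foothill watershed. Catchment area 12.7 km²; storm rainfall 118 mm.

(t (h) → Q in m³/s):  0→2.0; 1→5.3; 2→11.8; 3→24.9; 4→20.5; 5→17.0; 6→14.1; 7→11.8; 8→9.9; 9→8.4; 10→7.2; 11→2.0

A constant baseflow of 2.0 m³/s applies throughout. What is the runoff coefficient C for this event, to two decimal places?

C ≈ 0.27

ΣQ_DR = 110.9 m³/s; V = ΣQ_DR·Δt = 3.992 × 10^5 m³.
Runoff depth d = V / A = 31.44 mm.
C = d / P = 31.44 / 118 = 0.27.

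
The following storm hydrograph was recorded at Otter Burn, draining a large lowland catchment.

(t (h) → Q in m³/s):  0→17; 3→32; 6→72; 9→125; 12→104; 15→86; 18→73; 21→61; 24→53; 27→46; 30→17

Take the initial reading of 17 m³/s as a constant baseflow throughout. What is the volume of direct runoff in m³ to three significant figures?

Direct-runoff ordinates (Q − Q_b): 0.0, 15.0, 55.0, 108.0, 87.0, 69.0, 56.0, 44.0, 36.0, 29.0, 0.0 m³/s.
ΣQ_DR = 499.0 m³/s.
With Δt = 3 h = 10800 s, V = ΣQ_DR · Δt = 499.0 × 10800 = 5.39 × 10^6 m³.

V ≈ 5.39 × 10^6 m³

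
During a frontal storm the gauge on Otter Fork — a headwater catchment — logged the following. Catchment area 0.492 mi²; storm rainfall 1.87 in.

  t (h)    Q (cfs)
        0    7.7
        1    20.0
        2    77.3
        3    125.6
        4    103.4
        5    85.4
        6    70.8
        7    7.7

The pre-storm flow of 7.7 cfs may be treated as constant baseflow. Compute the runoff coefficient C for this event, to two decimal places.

C ≈ 0.73

ΣQ_DR = 436.3 cfs; V = ΣQ_DR·Δt = 1.571 × 10^6 ft³.
Runoff depth d = V / A = 1.374 in.
C = d / P = 1.374 / 1.87 = 0.73.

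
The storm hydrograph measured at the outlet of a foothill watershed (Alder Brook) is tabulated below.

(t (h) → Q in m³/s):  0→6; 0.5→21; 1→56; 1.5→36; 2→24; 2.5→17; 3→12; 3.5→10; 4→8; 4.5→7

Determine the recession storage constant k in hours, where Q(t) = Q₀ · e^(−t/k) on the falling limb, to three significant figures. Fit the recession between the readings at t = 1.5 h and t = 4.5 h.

On the falling limb, Q drops from 36 to 7 m³/s between t = 1.5 h and t = 4.5 h (Δt = 3 h).
k = −Δt / ln(Q₂/Q₁) = −3 / ln(7/36) = 1.83 h.

k ≈ 1.83 h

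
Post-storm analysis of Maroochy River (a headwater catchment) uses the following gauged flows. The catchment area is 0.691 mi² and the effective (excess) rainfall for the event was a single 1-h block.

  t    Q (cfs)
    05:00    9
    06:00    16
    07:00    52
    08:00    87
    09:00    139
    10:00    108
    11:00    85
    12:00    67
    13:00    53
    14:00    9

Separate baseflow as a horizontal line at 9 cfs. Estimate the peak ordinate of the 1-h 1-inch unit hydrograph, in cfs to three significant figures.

U_p ≈ 108 cfs

Direct runoff: 0.0, 7.0, 43.0, 78.0, 130.0, 99.0, 76.0, 58.0, 44.0, 0.0 cfs; ΣQ_DR = 535.0 cfs, peak = 130.0 cfs.
Runoff depth d = ΣQ_DR·Δt / A = 535.0 × 3600 / (0.691 mi²) = 1.200 in.
The 1-inch UH is the DRH scaled by (1 in)/d, so U_p = 130.0 × 1/1.200 = 108 cfs.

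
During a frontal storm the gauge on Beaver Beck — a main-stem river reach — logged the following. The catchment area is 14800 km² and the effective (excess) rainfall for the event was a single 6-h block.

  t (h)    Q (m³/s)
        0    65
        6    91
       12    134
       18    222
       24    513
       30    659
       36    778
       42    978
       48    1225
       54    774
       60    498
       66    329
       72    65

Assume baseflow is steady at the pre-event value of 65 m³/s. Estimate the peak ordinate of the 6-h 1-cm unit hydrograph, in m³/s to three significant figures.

U_p ≈ 1450 m³/s

Direct runoff: 0.0, 26.0, 69.0, 157.0, 448.0, 594.0, 713.0, 913.0, 1160.0, 709.0, 433.0, 264.0, 0.0 m³/s; ΣQ_DR = 5486 m³/s, peak = 1160.0 m³/s.
Runoff depth d = ΣQ_DR·Δt / A = 5486 × 21600 / (14800 km²) = 8.007 mm.
The 1-cm UH is the DRH scaled by (10 mm)/d, so U_p = 1160.0 × 10/8.007 = 1450 m³/s.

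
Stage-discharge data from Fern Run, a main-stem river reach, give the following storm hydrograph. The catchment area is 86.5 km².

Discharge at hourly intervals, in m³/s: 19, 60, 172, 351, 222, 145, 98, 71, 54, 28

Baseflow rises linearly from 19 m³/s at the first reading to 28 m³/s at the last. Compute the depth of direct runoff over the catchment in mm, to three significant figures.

Direct runoff: 0.00, 40.00, 151.00, 329.00, 199.00, 121.00, 73.00, 45.00, 27.00, 0.00 m³/s; ΣQ_DR = 985.0 m³/s.
V = ΣQ_DR · Δt = 985.0 × 3600 s = 3.546 × 10^6 m³.
Over A = 86.5 km², depth = V / A = 41.0 mm.

d ≈ 41.0 mm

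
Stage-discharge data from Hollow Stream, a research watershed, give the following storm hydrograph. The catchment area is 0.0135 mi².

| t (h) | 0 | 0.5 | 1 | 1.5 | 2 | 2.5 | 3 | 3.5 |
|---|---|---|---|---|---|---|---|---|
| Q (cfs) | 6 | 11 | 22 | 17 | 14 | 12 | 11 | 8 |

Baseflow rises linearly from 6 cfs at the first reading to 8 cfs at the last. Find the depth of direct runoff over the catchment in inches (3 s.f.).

d ≈ 2.58 in

Direct runoff: 0.00, 4.71, 15.43, 10.14, 6.86, 4.57, 3.29, 0.00 cfs; ΣQ_DR = 45.00 cfs.
V = ΣQ_DR · Δt = 45.00 × 1800 s = 81000 ft³.
Over A = 0.0135 mi², depth = V / A = 2.58 in.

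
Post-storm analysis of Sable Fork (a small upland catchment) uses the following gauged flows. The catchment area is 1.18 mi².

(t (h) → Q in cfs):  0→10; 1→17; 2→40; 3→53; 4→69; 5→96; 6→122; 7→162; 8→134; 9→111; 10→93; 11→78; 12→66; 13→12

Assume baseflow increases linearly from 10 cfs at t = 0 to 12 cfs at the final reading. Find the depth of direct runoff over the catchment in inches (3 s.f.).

Direct runoff: 0.00, 6.85, 29.69, 42.54, 58.38, 85.23, 111.08, 150.92, 122.77, 99.62, 81.46, 66.31, 54.15, 0.00 cfs; ΣQ_DR = 909.0 cfs.
V = ΣQ_DR · Δt = 909.0 × 3600 s = 3.272 × 10^6 ft³.
Over A = 1.18 mi², depth = V / A = 1.19 in.

d ≈ 1.19 in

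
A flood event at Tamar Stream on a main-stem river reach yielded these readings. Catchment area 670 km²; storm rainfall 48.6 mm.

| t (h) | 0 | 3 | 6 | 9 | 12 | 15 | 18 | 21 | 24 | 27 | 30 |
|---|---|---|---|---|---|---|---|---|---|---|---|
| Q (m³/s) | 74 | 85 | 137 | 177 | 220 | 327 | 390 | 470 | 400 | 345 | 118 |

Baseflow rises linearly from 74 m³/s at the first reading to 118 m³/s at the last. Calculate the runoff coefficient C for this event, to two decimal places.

ΣQ_DR = 1687 m³/s; V = ΣQ_DR·Δt = 1.822 × 10^7 m³.
Runoff depth d = V / A = 27.19 mm.
C = d / P = 27.19 / 48.6 = 0.56.

C ≈ 0.56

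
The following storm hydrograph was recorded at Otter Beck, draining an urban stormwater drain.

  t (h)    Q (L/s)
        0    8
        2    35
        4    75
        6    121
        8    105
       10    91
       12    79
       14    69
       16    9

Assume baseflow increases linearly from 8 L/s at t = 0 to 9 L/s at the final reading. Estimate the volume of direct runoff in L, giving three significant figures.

Direct-runoff ordinates (Q − Q_b): 0.00, 26.88, 66.75, 112.62, 96.50, 82.38, 70.25, 60.12, 0.00 L/s.
ΣQ_DR = 515.5 L/s.
With Δt = 2 h = 7200 s, V = ΣQ_DR · Δt = 515.5 × 7200 = 3.71 × 10^6 L.

V ≈ 3.71 × 10^6 L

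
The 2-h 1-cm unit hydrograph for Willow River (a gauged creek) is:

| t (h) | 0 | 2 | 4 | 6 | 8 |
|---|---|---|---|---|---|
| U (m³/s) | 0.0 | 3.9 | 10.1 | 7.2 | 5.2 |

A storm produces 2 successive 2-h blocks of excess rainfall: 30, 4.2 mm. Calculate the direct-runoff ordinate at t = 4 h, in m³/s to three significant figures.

By discrete convolution, Q_j = Σ (P_i / 10 mm) · U_{j−i}.
At t = 4 h (j=2): Q = (30/10)·10.1 + (4.2/10)·3.9 = 31.9 m³/s.

Q ≈ 31.9 m³/s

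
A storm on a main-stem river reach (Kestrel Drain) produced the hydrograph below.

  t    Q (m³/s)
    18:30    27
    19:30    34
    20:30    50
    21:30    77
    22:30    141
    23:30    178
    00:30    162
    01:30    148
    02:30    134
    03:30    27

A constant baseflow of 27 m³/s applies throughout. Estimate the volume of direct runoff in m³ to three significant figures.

V ≈ 2.55 × 10^6 m³

Direct-runoff ordinates (Q − Q_b): 0.0, 7.0, 23.0, 50.0, 114.0, 151.0, 135.0, 121.0, 107.0, 0.0 m³/s.
ΣQ_DR = 708.0 m³/s.
With Δt = 1 h = 3600 s, V = ΣQ_DR · Δt = 708.0 × 3600 = 2.55 × 10^6 m³.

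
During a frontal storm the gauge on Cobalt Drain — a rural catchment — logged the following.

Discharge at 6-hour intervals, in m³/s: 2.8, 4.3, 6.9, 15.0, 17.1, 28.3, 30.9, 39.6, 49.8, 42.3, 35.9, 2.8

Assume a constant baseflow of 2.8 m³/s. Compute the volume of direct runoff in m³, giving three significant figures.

V ≈ 5.23 × 10^6 m³

Direct-runoff ordinates (Q − Q_b): 0.0, 1.5, 4.1, 12.2, 14.3, 25.5, 28.1, 36.8, 47.0, 39.5, 33.1, 0.0 m³/s.
ΣQ_DR = 242.1 m³/s.
With Δt = 6 h = 21600 s, V = ΣQ_DR · Δt = 242.1 × 21600 = 5.23 × 10^6 m³.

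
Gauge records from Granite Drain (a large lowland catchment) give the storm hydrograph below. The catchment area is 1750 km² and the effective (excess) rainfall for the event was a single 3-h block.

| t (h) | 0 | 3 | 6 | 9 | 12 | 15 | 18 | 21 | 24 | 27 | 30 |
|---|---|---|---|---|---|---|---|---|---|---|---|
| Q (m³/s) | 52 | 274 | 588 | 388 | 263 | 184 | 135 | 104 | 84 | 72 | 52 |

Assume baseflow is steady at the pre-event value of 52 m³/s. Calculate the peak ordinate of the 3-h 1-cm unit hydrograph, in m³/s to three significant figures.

U_p ≈ 535 m³/s

Direct runoff: 0.0, 222.0, 536.0, 336.0, 211.0, 132.0, 83.0, 52.0, 32.0, 20.0, 0.0 m³/s; ΣQ_DR = 1624 m³/s, peak = 536.0 m³/s.
Runoff depth d = ΣQ_DR·Δt / A = 1624 × 10800 / (1750 km²) = 10.02 mm.
The 1-cm UH is the DRH scaled by (10 mm)/d, so U_p = 536.0 × 10/10.02 = 535 m³/s.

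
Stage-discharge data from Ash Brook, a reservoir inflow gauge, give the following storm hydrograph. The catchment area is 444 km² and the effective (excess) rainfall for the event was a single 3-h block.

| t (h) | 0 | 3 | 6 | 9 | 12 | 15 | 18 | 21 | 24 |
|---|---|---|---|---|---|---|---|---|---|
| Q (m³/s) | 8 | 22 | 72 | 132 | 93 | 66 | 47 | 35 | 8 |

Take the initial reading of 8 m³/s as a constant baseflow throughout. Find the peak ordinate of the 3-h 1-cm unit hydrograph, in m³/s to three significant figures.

Direct runoff: 0.0, 14.0, 64.0, 124.0, 85.0, 58.0, 39.0, 27.0, 0.0 m³/s; ΣQ_DR = 411.0 m³/s, peak = 124.0 m³/s.
Runoff depth d = ΣQ_DR·Δt / A = 411.0 × 10800 / (444 km²) = 9.997 mm.
The 1-cm UH is the DRH scaled by (10 mm)/d, so U_p = 124.0 × 10/9.997 = 124 m³/s.

U_p ≈ 124 m³/s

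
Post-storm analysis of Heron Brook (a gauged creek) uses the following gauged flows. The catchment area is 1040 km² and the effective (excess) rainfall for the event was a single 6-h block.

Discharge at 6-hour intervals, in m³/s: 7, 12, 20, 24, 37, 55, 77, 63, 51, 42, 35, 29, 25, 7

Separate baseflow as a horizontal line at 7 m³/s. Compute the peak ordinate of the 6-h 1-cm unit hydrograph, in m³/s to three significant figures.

U_p ≈ 87.3 m³/s

Direct runoff: 0.0, 5.0, 13.0, 17.0, 30.0, 48.0, 70.0, 56.0, 44.0, 35.0, 28.0, 22.0, 18.0, 0.0 m³/s; ΣQ_DR = 386.0 m³/s, peak = 70.0 m³/s.
Runoff depth d = ΣQ_DR·Δt / A = 386.0 × 21600 / (1040 km²) = 8.017 mm.
The 1-cm UH is the DRH scaled by (10 mm)/d, so U_p = 70.0 × 10/8.017 = 87.3 m³/s.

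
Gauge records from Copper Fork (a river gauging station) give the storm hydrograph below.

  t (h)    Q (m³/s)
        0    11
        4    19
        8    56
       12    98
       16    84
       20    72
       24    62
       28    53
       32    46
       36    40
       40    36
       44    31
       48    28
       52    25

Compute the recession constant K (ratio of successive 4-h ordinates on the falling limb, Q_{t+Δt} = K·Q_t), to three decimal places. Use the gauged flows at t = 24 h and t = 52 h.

Using the recession-limb readings at t = 24 h and t = 52 h: Q falls from 62 to 25 m³/s over 7 intervals.
K = (Q₂/Q₁)^(1/7) = (25/62)^(1/7) = 0.878.

K ≈ 0.878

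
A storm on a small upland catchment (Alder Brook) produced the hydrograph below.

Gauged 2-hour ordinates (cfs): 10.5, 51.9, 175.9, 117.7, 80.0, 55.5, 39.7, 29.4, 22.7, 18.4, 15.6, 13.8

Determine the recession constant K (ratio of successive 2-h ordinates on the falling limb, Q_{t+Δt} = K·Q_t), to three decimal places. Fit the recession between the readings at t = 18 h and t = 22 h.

Using the recession-limb readings at t = 18 h and t = 22 h: Q falls from 18.4 to 13.8 cfs over 2 intervals.
K = (Q₂/Q₁)^(1/2) = (13.8/18.4)^(1/2) = 0.866.

K ≈ 0.866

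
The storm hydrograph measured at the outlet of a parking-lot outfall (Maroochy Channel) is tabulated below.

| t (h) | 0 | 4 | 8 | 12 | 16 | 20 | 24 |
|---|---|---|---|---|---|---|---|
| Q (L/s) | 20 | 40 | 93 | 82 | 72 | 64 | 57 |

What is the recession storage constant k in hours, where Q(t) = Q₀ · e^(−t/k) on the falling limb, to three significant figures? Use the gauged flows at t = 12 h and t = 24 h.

On the falling limb, Q drops from 82 to 57 L/s between t = 12 h and t = 24 h (Δt = 12 h).
k = −Δt / ln(Q₂/Q₁) = −12 / ln(57/82) = 33.0 h.

k ≈ 33.0 h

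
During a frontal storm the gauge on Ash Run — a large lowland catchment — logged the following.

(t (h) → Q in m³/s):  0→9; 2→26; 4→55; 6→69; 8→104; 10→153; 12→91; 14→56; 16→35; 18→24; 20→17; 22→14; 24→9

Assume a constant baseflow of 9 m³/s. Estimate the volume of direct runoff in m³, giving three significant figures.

V ≈ 3.92 × 10^6 m³

Direct-runoff ordinates (Q − Q_b): 0.0, 17.0, 46.0, 60.0, 95.0, 144.0, 82.0, 47.0, 26.0, 15.0, 8.0, 5.0, 0.0 m³/s.
ΣQ_DR = 545.0 m³/s.
With Δt = 2 h = 7200 s, V = ΣQ_DR · Δt = 545.0 × 7200 = 3.92 × 10^6 m³.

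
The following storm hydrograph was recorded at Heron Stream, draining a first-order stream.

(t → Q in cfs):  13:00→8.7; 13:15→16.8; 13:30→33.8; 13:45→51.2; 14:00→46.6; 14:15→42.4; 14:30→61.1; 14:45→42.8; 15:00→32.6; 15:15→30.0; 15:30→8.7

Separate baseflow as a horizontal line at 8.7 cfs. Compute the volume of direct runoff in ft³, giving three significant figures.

V ≈ 2.51 × 10^5 ft³

Direct-runoff ordinates (Q − Q_b): 0.0, 8.1, 25.1, 42.5, 37.9, 33.7, 52.4, 34.1, 23.9, 21.3, 0.0 cfs.
ΣQ_DR = 279.0 cfs.
With Δt = 0.25 h = 900 s, V = ΣQ_DR · Δt = 279.0 × 900 = 2.51 × 10^5 ft³.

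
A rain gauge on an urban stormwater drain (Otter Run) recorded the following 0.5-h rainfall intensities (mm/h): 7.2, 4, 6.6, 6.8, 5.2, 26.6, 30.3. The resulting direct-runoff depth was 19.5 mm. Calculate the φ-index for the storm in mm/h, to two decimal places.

φ ≈ 8.95 mm/h

Only the 2 blocks with intensity above φ contribute runoff: 26.6, 30.3 mm/h.
Σ(I−φ)·Δt = d  ⇒  (26.6+30.3 − 2φ)·0.5 = 19.5
φ = (56.90 − 19.5/0.5) / 2 = 8.95 mm/h.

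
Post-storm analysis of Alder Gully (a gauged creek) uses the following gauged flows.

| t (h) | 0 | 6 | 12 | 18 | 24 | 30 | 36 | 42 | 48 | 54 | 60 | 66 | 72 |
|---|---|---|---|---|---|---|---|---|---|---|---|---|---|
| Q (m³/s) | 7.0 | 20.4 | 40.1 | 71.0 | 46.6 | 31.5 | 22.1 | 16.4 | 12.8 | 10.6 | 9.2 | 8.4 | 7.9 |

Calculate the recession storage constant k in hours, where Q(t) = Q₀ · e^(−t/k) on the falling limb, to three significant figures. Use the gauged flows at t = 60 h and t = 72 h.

k ≈ 78.8 h

On the falling limb, Q drops from 9.2 to 7.9 m³/s between t = 60 h and t = 72 h (Δt = 12 h).
k = −Δt / ln(Q₂/Q₁) = −12 / ln(7.9/9.2) = 78.8 h.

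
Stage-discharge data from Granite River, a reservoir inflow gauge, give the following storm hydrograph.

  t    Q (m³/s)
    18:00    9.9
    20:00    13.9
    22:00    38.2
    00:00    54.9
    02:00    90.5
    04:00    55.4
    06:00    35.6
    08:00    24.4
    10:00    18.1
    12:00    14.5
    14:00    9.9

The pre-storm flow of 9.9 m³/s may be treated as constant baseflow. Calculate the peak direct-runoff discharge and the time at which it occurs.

Q_p = 80.6 m³/s at t = 02:00

Subtracting baseflow gives direct-runoff ordinates: 0.0, 4.0, 28.3, 45.0, 80.6, 45.5, 25.7, 14.5, 8.2, 4.6, 0.0 m³/s.
The maximum is 80.6 m³/s, occurring at the reading for t = 02:00.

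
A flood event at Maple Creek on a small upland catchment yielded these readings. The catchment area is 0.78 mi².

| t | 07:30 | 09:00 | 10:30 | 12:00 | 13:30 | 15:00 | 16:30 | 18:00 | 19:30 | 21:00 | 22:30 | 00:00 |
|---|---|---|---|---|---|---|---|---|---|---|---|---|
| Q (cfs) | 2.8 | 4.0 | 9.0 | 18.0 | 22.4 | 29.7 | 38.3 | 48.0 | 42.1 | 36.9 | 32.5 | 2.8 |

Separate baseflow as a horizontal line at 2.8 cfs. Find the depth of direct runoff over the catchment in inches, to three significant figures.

d ≈ 0.754 in

Direct runoff: 0.0, 1.2, 6.2, 15.2, 19.6, 26.9, 35.5, 45.2, 39.3, 34.1, 29.7, 0.0 cfs; ΣQ_DR = 252.9 cfs.
V = ΣQ_DR · Δt = 252.9 × 5400 s = 1.366 × 10^6 ft³.
Over A = 0.78 mi², depth = V / A = 0.754 in.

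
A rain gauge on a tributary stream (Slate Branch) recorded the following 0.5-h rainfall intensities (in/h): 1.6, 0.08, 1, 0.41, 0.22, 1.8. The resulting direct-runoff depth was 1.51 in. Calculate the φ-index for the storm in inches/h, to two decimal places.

φ ≈ 0.46 in/h

Only the 3 blocks with intensity above φ contribute runoff: 1.6, 1, 1.8 in/h.
Σ(I−φ)·Δt = d  ⇒  (1.6+1+1.8 − 3φ)·0.5 = 1.51
φ = (4.400 − 1.51/0.5) / 3 = 0.46 in/h.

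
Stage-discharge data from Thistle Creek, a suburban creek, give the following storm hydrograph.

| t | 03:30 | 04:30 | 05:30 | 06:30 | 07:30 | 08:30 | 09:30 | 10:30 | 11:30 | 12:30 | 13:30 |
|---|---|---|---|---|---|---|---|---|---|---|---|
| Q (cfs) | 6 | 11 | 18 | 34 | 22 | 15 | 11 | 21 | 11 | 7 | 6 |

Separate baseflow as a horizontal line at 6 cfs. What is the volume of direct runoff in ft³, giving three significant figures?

V ≈ 3.46 × 10^5 ft³

Direct-runoff ordinates (Q − Q_b): 0.0, 5.0, 12.0, 28.0, 16.0, 9.0, 5.0, 15.0, 5.0, 1.0, 0.0 cfs.
ΣQ_DR = 96.00 cfs.
With Δt = 1 h = 3600 s, V = ΣQ_DR · Δt = 96.00 × 3600 = 3.46 × 10^5 ft³.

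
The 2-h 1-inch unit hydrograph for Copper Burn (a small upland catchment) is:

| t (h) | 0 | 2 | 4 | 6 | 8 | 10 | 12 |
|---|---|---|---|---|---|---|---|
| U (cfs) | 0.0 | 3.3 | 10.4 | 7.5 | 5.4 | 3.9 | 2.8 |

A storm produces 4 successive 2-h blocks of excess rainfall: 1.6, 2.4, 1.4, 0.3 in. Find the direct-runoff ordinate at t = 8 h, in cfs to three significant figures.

Q ≈ 42.2 cfs

By discrete convolution, Q_j = Σ (P_i / 1 in) · U_{j−i}.
At t = 8 h (j=4): Q = (1.6/1)·5.4 + (2.4/1)·7.5 + (1.4/1)·10.4 + (0.3/1)·3.3 = 42.2 cfs.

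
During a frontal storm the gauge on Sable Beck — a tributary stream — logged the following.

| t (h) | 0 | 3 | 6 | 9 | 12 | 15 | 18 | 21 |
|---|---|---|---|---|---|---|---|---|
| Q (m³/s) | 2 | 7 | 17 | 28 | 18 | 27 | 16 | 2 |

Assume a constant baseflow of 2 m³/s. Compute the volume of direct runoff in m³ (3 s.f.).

Direct-runoff ordinates (Q − Q_b): 0.0, 5.0, 15.0, 26.0, 16.0, 25.0, 14.0, 0.0 m³/s.
ΣQ_DR = 101.0 m³/s.
With Δt = 3 h = 10800 s, V = ΣQ_DR · Δt = 101.0 × 10800 = 1.09 × 10^6 m³.

V ≈ 1.09 × 10^6 m³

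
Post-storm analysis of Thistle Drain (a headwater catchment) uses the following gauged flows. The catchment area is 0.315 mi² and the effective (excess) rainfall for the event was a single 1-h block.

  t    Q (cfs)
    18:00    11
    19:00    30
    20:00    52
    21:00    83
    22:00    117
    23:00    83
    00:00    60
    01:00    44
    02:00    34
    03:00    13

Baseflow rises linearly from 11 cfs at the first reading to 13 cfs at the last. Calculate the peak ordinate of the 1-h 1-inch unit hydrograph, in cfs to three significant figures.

U_p ≈ 52.5 cfs

Direct runoff: 0.00, 18.78, 40.56, 71.33, 105.11, 70.89, 47.67, 31.44, 21.22, 0.00 cfs; ΣQ_DR = 407.0 cfs, peak = 105.11 cfs.
Runoff depth d = ΣQ_DR·Δt / A = 407.0 × 3600 / (0.315 mi²) = 2.002 in.
The 1-inch UH is the DRH scaled by (1 in)/d, so U_p = 105.11 × 1/2.002 = 52.5 cfs.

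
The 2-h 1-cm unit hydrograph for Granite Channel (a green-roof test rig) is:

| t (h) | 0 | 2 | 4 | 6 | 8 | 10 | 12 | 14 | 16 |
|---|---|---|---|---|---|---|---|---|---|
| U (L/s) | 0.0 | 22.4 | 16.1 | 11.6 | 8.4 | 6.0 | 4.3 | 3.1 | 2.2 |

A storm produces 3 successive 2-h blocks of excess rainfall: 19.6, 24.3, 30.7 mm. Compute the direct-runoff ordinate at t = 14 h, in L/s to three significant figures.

Q ≈ 34.9 L/s

By discrete convolution, Q_j = Σ (P_i / 10 mm) · U_{j−i}.
At t = 14 h (j=7): Q = (19.6/10)·3.1 + (24.3/10)·4.3 + (30.7/10)·6.0 = 34.9 L/s.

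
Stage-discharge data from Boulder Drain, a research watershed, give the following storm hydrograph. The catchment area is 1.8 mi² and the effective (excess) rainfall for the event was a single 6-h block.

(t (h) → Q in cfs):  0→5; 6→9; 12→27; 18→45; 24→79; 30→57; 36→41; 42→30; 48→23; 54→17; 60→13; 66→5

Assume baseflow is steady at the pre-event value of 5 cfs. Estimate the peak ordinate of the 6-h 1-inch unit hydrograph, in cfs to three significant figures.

U_p ≈ 49.2 cfs

Direct runoff: 0.0, 4.0, 22.0, 40.0, 74.0, 52.0, 36.0, 25.0, 18.0, 12.0, 8.0, 0.0 cfs; ΣQ_DR = 291.0 cfs, peak = 74.0 cfs.
Runoff depth d = ΣQ_DR·Δt / A = 291.0 × 21600 / (1.8 mi²) = 1.503 in.
The 1-inch UH is the DRH scaled by (1 in)/d, so U_p = 74.0 × 1/1.503 = 49.2 cfs.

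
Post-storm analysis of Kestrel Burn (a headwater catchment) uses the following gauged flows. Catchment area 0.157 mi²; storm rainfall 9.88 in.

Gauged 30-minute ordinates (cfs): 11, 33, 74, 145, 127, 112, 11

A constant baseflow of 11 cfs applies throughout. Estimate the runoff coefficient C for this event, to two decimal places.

C ≈ 0.22

ΣQ_DR = 436.0 cfs; V = ΣQ_DR·Δt = 7.848 × 10^5 ft³.
Runoff depth d = V / A = 2.152 in.
C = d / P = 2.152 / 9.88 = 0.22.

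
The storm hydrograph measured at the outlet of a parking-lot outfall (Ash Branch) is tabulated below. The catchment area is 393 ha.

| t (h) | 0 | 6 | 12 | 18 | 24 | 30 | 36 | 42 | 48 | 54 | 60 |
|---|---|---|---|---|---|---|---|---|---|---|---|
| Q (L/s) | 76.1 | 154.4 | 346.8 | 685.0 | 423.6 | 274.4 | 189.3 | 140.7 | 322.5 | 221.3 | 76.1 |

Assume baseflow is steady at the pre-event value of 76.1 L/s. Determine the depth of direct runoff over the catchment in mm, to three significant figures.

Direct runoff: 0.0, 78.3, 270.7, 608.9, 347.5, 198.3, 113.2, 64.6, 246.4, 145.2, 0.0 L/s; ΣQ_DR = 2073 L/s.
V = ΣQ_DR · Δt = 2073 × 21600 s = 4.478 × 10^7 L.
Over A = 393 ha, depth = V / A = 11.4 mm.

d ≈ 11.4 mm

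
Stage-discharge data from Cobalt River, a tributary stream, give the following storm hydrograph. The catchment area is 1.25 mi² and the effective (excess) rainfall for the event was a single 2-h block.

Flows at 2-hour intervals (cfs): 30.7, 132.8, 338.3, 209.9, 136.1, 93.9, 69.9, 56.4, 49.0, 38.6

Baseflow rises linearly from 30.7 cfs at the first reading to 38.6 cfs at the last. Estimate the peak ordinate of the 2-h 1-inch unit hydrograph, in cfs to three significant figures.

U_p ≈ 152 cfs

Direct runoff: 0.00, 101.22, 305.84, 176.57, 101.89, 58.81, 33.93, 19.56, 11.28, 0.00 cfs; ΣQ_DR = 809.1 cfs, peak = 305.84 cfs.
Runoff depth d = ΣQ_DR·Δt / A = 809.1 × 7200 / (1.25 mi²) = 2.006 in.
The 1-inch UH is the DRH scaled by (1 in)/d, so U_p = 305.84 × 1/2.006 = 152 cfs.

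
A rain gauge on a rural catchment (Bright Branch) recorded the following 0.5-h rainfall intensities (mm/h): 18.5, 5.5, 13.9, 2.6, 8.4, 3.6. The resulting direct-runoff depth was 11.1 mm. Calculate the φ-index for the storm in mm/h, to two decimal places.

φ ≈ 6.20 mm/h

Only the 3 blocks with intensity above φ contribute runoff: 18.5, 13.9, 8.4 mm/h.
Σ(I−φ)·Δt = d  ⇒  (18.5+13.9+8.4 − 3φ)·0.5 = 11.1
φ = (40.80 − 11.1/0.5) / 3 = 6.20 mm/h.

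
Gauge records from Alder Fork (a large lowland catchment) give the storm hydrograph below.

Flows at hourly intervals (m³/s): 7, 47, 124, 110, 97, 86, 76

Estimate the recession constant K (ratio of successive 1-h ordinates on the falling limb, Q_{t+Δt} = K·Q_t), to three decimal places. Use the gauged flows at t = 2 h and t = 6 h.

Using the recession-limb readings at t = 2 h and t = 6 h: Q falls from 124 to 76 m³/s over 4 intervals.
K = (Q₂/Q₁)^(1/4) = (76/124)^(1/4) = 0.885.

K ≈ 0.885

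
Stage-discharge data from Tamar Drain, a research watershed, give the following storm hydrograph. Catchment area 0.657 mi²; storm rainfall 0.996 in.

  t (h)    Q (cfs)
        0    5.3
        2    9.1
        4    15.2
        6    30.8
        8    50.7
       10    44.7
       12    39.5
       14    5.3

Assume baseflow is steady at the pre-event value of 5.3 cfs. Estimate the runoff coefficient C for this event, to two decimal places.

C ≈ 0.75

ΣQ_DR = 158.2 cfs; V = ΣQ_DR·Δt = 1.139 × 10^6 ft³.
Runoff depth d = V / A = 0.7463 in.
C = d / P = 0.7463 / 0.996 = 0.75.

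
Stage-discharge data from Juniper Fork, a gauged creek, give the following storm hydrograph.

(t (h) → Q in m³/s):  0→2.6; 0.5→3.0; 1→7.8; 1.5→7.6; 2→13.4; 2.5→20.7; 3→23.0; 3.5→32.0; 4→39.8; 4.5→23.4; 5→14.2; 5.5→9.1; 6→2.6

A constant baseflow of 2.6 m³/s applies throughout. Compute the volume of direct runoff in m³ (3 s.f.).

Direct-runoff ordinates (Q − Q_b): 0.0, 0.4, 5.2, 5.0, 10.8, 18.1, 20.4, 29.4, 37.2, 20.8, 11.6, 6.5, 0.0 m³/s.
ΣQ_DR = 165.4 m³/s.
With Δt = 0.5 h = 1800 s, V = ΣQ_DR · Δt = 165.4 × 1800 = 2.98 × 10^5 m³.

V ≈ 2.98 × 10^5 m³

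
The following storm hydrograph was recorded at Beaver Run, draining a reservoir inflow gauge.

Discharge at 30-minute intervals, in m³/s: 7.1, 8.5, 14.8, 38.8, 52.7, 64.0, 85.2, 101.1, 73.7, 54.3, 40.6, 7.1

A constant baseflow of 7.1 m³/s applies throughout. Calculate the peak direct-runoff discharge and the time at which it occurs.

Q_p = 94.0 m³/s at t = 3.5 h

Subtracting baseflow gives direct-runoff ordinates: 0.0, 1.4, 7.7, 31.7, 45.6, 56.9, 78.1, 94.0, 66.6, 47.2, 33.5, 0.0 m³/s.
The maximum is 94.0 m³/s, occurring at the reading for t = 3.5 h.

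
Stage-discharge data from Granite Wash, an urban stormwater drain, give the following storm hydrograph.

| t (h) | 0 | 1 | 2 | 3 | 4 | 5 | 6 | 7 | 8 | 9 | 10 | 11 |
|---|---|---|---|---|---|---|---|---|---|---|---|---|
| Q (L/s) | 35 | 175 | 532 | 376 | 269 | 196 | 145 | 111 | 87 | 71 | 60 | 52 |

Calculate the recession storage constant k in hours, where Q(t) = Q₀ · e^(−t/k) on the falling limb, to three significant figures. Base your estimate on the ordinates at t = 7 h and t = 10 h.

k ≈ 4.88 h

On the falling limb, Q drops from 111 to 60 L/s between t = 7 h and t = 10 h (Δt = 3 h).
k = −Δt / ln(Q₂/Q₁) = −3 / ln(60/111) = 4.88 h.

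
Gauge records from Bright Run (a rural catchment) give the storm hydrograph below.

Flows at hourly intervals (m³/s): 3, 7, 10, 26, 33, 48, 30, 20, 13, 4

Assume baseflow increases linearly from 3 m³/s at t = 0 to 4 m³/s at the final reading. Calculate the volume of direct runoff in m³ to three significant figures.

Direct-runoff ordinates (Q − Q_b): 0.00, 3.89, 6.78, 22.67, 29.56, 44.44, 26.33, 16.22, 9.11, 0.00 m³/s.
ΣQ_DR = 159.0 m³/s.
With Δt = 1 h = 3600 s, V = ΣQ_DR · Δt = 159.0 × 3600 = 5.72 × 10^5 m³.

V ≈ 5.72 × 10^5 m³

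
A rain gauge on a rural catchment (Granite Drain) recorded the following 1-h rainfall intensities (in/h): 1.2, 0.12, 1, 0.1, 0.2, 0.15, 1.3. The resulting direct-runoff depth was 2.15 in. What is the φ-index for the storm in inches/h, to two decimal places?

Only the 3 blocks with intensity above φ contribute runoff: 1.2, 1, 1.3 in/h.
Σ(I−φ)·Δt = d  ⇒  (1.2+1+1.3 − 3φ)·1 = 2.15
φ = (3.500 − 2.15/1) / 3 = 0.45 in/h.

φ ≈ 0.45 in/h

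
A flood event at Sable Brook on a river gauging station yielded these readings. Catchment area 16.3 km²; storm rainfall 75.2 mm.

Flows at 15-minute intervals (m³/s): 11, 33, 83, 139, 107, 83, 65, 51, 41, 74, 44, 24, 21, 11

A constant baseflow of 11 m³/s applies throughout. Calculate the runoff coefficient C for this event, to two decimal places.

ΣQ_DR = 633.0 m³/s; V = ΣQ_DR·Δt = 5.697 × 10^5 m³.
Runoff depth d = V / A = 34.95 mm.
C = d / P = 34.95 / 75.2 = 0.46.

C ≈ 0.46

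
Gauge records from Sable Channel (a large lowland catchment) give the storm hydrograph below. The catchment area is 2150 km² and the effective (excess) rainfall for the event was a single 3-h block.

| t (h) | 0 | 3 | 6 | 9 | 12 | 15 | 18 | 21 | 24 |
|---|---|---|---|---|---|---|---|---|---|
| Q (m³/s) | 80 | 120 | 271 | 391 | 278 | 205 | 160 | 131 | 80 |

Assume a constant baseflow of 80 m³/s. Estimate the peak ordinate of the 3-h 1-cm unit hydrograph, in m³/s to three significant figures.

U_p ≈ 622 m³/s

Direct runoff: 0.0, 40.0, 191.0, 311.0, 198.0, 125.0, 80.0, 51.0, 0.0 m³/s; ΣQ_DR = 996.0 m³/s, peak = 311.0 m³/s.
Runoff depth d = ΣQ_DR·Δt / A = 996.0 × 10800 / (2150 km²) = 5.003 mm.
The 1-cm UH is the DRH scaled by (10 mm)/d, so U_p = 311.0 × 10/5.003 = 622 m³/s.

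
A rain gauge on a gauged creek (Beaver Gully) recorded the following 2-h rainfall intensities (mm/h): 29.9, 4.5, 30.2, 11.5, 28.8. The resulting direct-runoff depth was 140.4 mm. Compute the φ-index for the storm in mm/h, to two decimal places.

Only the 4 blocks with intensity above φ contribute runoff: 29.9, 30.2, 11.5, 28.8 mm/h.
Σ(I−φ)·Δt = d  ⇒  (29.9+30.2+11.5+28.8 − 4φ)·2 = 140.4
φ = (100.4 − 140.4/2) / 4 = 7.55 mm/h.

φ ≈ 7.55 mm/h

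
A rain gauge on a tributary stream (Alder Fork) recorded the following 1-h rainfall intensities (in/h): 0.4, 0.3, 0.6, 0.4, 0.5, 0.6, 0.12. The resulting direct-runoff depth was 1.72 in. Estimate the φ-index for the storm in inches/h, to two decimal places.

Only the 6 blocks with intensity above φ contribute runoff: 0.4, 0.3, 0.6, 0.4, 0.5, 0.6 in/h.
Σ(I−φ)·Δt = d  ⇒  (0.4+0.3+0.6+0.4+0.5+0.6 − 6φ)·1 = 1.72
φ = (2.800 − 1.72/1) / 6 = 0.18 in/h.

φ ≈ 0.18 in/h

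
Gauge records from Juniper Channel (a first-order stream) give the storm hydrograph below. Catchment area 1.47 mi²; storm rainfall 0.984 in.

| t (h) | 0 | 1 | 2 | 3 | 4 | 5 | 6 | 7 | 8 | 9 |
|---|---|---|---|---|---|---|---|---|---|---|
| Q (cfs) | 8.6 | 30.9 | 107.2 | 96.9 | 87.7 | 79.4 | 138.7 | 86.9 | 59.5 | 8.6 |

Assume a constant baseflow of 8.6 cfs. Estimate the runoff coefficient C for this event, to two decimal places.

ΣQ_DR = 618.4 cfs; V = ΣQ_DR·Δt = 2.226 × 10^6 ft³.
Runoff depth d = V / A = 0.6519 in.
C = d / P = 0.6519 / 0.984 = 0.66.

C ≈ 0.66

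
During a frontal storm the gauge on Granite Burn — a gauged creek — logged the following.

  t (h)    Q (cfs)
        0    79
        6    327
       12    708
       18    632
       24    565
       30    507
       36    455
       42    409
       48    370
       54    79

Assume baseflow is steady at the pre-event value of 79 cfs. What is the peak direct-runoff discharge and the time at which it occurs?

Subtracting baseflow gives direct-runoff ordinates: 0.0, 248.0, 629.0, 553.0, 486.0, 428.0, 376.0, 330.0, 291.0, 0.0 cfs.
The maximum is 629.0 cfs, occurring at the reading for t = 12 h.

Q_p = 629.0 cfs at t = 12 h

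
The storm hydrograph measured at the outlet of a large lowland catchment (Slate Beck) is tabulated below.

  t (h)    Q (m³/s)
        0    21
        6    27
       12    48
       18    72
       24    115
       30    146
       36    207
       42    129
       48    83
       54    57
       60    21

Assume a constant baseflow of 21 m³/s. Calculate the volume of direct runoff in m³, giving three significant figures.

Direct-runoff ordinates (Q − Q_b): 0.0, 6.0, 27.0, 51.0, 94.0, 125.0, 186.0, 108.0, 62.0, 36.0, 0.0 m³/s.
ΣQ_DR = 695.0 m³/s.
With Δt = 6 h = 21600 s, V = ΣQ_DR · Δt = 695.0 × 21600 = 1.50 × 10^7 m³.

V ≈ 1.50 × 10^7 m³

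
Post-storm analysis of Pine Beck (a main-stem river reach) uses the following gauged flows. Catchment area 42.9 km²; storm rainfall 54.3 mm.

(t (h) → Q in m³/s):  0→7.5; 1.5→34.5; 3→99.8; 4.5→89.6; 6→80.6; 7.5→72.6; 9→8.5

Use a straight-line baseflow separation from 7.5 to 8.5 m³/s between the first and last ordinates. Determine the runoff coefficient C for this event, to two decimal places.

ΣQ_DR = 337.1 m³/s; V = ΣQ_DR·Δt = 1.820 × 10^6 m³.
Runoff depth d = V / A = 42.43 mm.
C = d / P = 42.43 / 54.3 = 0.78.

C ≈ 0.78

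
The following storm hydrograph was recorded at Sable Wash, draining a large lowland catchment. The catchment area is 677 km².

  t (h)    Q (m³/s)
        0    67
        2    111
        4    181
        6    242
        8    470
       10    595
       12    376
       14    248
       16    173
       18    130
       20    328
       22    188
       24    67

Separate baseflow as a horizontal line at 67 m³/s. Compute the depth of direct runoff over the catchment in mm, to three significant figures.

Direct runoff: 0.0, 44.0, 114.0, 175.0, 403.0, 528.0, 309.0, 181.0, 106.0, 63.0, 261.0, 121.0, 0.0 m³/s; ΣQ_DR = 2305 m³/s.
V = ΣQ_DR · Δt = 2305 × 7200 s = 1.660 × 10^7 m³.
Over A = 677 km², depth = V / A = 24.5 mm.

d ≈ 24.5 mm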